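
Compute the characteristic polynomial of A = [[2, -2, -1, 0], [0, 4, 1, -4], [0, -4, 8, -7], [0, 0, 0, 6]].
χ_A(x) = (x - 6)^3(x - 2)

xI - A = [[x - 2, 2, 1, 0], [0, x - 4, -1, 4], [0, 4, x - 8, 7], [0, 0, 0, x - 6]].

Expanding det(xI - A) along the first row:
det(xI - A) = + (x - 2)·det([[x - 4, -1, 4], [4, x - 8, 7], [0, 0, x - 6]]) - (2)·det([[0, -1, 4], [0, x - 8, 7], [0, 0, x - 6]]) + (1)·det([[0, x - 4, 4], [0, 4, 7], [0, 0, x - 6]]) - (0)·det([[0, x - 4, -1], [0, 4, x - 8], [0, 0, 0]]).

Evaluating gives χ_A(x) = x^4 - 20x^3 + 144x^2 - 432x + 432 = (x - 6)^3(x - 2).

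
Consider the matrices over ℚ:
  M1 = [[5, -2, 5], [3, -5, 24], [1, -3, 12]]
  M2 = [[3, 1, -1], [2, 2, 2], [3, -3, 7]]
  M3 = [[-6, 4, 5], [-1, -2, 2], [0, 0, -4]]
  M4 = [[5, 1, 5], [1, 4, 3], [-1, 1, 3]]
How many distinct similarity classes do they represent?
3 classes: {M1, M4}, {M2}, {M3}

Characteristic polynomials: χ_{M1} = (x - 4)^3, χ_{M2} = (x - 4)^3, χ_{M3} = (x + 4)^3, χ_{M4} = (x - 4)^3.

{M1, M4}: invariant factors (x - 4)^3.

{M2}: invariant factors x - 4, (x - 4)^2.

{M3}: invariant factors (x + 4)^3.

Matrices are similar if and only if their invariant-factor lists agree; the partition into similarity classes is {M1, M4}, {M2}, {M3}.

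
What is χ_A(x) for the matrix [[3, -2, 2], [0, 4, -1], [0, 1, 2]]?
xI - A = [[x - 3, 2, -2], [0, x - 4, 1], [0, -1, x - 2]].

Expanding det(xI - A) along the first row:
det(xI - A) = + (x - 3)·det([[x - 4, 1], [-1, x - 2]]) - (2)·det([[0, 1], [0, x - 2]]) + (-2)·det([[0, x - 4], [0, -1]]).

Evaluating gives χ_A(x) = x^3 - 9x^2 + 27x - 27 = (x - 3)^3.

χ_A(x) = (x - 3)^3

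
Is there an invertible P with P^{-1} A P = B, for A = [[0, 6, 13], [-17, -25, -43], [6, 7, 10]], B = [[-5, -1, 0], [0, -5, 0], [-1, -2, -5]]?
Yes.

Two matrices over a field are similar if and only if they have the same invariant factors.

Both A and B have characteristic polynomial (x + 5)^3 and minimal polynomial (x + 5)^3. Computing further, both have invariant factors (x + 5)^3. Hence A and B are similar.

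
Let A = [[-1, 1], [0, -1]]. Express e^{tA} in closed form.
e^{tA} = [[e^{-t}, t*e^{-t}], [0, e^{-t}]]

A has Jordan form J = [[-1, 1], [0, -1]] with A = PJP^{-1}, so e^{tA} = P e^{tJ} P^{-1}.

For a Jordan block J_k(λ), e^{tJ_k(λ)} = e^{λt} · (I + tN + t^2 N^2/2! + ... + t^{k-1} N^{k-1}/(k-1)!) where N is the nilpotent superdiagonal part.

Assembling the blocks and conjugating back gives the entries of e^{tA} as shown above.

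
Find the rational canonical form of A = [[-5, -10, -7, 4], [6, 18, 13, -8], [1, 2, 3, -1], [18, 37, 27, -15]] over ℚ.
R = [[0, 0, 0, 3], [1, 0, 0, -2], [0, 1, 0, -1], [0, 0, 1, 1]]

The invariant factors of A (the non-unit diagonal entries of the Smith normal form of xI - A over ℚ[x]) are (x - 1)(x^3 + x + 3), each dividing the next. The characteristic polynomial is their product, (x - 1)(x^3 + x + 3).

The rational canonical form is the block-diagonal matrix of companion matrices C(f_i):
R = [[0, 0, 0, 3], [1, 0, 0, -2], [0, 1, 0, -1], [0, 0, 1, 1]].

Note the characteristic polynomial does not split into linear factors over ℚ, so A has no Jordan form over ℚ; the rational canonical form exists over any field.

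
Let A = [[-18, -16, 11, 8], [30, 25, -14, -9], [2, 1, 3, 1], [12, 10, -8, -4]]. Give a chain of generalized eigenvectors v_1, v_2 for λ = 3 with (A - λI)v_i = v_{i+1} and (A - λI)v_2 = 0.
We seek v_1 ∈ ker((A - 3I)^2) \ ker(A - 3I), then set v_{i+1} = (A - 3I) v_i.

One such chain is v_1 = [[-3, 5, 0, 2]]^T, v_2 = [[-1, 2, 1, 0]]^T. Check: (A - 3I) v_2 = [[0, 0, 0, 0]]^T = 0.

v_1 = [[-3, 5, 0, 2]]^T, v_2 = [[-1, 2, 1, 0]]^T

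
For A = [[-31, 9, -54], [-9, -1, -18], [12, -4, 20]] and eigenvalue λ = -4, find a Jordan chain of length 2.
We seek v_1 ∈ ker((A + 4I)^2) \ ker(A + 4I), then set v_{i+1} = (A + 4I) v_i.

One such chain is v_1 = [[4, 1, -2]]^T, v_2 = [[9, 3, -4]]^T. Check: (A + 4I) v_2 = [[0, 0, 0]]^T = 0.

v_1 = [[4, 1, -2]]^T, v_2 = [[9, 3, -4]]^T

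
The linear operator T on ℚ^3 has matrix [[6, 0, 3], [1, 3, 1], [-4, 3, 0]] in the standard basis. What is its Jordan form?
The characteristic polynomial is det(xI - A) = (x - 3)^3, so the eigenvalues are 3 (algebraic multiplicity 3).

For λ = 3: rank(A - 3I) = 2, rank((A - 3I)^2) = 1, rank((A - 3I)^3) = 0. The eigenspace has dimension 3 - 2 = 1, so there is 1 Jordan block; the rank sequence gives block sizes [3].

Assembling the blocks gives the Jordan form J above.

J = [[3, 1, 0], [0, 3, 1], [0, 0, 3]]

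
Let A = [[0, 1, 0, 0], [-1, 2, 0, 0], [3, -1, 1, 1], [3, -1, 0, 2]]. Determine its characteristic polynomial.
xI - A = [[x, -1, 0, 0], [1, x - 2, 0, 0], [-3, 1, x - 1, -1], [-3, 1, 0, x - 2]].

Expanding det(xI - A) along the first row:
det(xI - A) = + (x)·det([[x - 2, 0, 0], [1, x - 1, -1], [1, 0, x - 2]]) - (-1)·det([[1, 0, 0], [-3, x - 1, -1], [-3, 0, x - 2]]) + (0)·det([[1, x - 2, 0], [-3, 1, -1], [-3, 1, x - 2]]) - (0)·det([[1, x - 2, 0], [-3, 1, x - 1], [-3, 1, 0]]).

Evaluating gives χ_A(x) = x^4 - 5x^3 + 9x^2 - 7x + 2 = (x - 2)(x - 1)^3.

χ_A(x) = (x - 2)(x - 1)^3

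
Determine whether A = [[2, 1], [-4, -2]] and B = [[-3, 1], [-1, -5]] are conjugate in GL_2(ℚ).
trace(A) = 0 but trace(B) = -8. The trace is a similarity invariant, so A and B are not similar.

No.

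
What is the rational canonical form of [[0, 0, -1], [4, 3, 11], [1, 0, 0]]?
R = [[0, 0, 3], [1, 0, -1], [0, 1, 3]]

The invariant factors of A (the non-unit diagonal entries of the Smith normal form of xI - A over ℚ[x]) are (x - 3)(x^2 + 1), each dividing the next. The characteristic polynomial is their product, (x - 3)(x^2 + 1).

The rational canonical form is the block-diagonal matrix of companion matrices C(f_i):
R = [[0, 0, 3], [1, 0, -1], [0, 1, 3]].

Note the characteristic polynomial does not split into linear factors over ℚ, so A has no Jordan form over ℚ; the rational canonical form exists over any field.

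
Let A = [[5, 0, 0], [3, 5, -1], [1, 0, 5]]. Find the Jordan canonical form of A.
J = [[5, 1, 0], [0, 5, 1], [0, 0, 5]]

The characteristic polynomial is det(xI - A) = (x - 5)^3, so the eigenvalues are 5 (algebraic multiplicity 3).

For λ = 5: rank(A - 5I) = 2, rank((A - 5I)^2) = 1, rank((A - 5I)^3) = 0. The eigenspace has dimension 3 - 2 = 1, so there is 1 Jordan block; the rank sequence gives block sizes [3].

Assembling the blocks gives the Jordan form J above.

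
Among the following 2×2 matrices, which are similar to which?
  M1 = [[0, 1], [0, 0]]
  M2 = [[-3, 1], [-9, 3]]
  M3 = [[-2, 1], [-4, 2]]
1 class: {M1, M2, M3}

Characteristic polynomials: χ_{M1} = x^2, χ_{M2} = x^2, χ_{M3} = x^2.

{M1, M2, M3}: invariant factors x^2.

Matrices are similar if and only if their invariant-factor lists agree; the partition into similarity classes is {M1, M2, M3}.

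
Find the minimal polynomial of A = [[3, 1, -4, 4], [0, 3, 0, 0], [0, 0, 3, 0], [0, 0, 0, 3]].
m_A(x) = (x - 3)^2

The characteristic polynomial factors as (x - 3)^4. The minimal polynomial is ∏(x - λ)^{k_λ} where k_λ is the size of the largest Jordan block at λ.

For λ = 3: rank(A - 3I) = 1, and the largest Jordan block has size 2 (the smallest k with rank((A - 3I)^k) = rank((A - 3I)^(k+1))).

So m_A(x) = (x - 3)^2.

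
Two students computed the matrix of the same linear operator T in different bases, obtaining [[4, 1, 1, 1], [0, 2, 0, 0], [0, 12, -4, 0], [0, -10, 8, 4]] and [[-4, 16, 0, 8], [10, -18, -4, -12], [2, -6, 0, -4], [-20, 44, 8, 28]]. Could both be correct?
Both have characteristic polynomial (x - 4)^2(x - 2)(x + 4), but the minimal polynomial of A is (x - 4)^2(x - 2)(x + 4) while the minimal polynomial of B is (x - 4)(x - 2)(x + 4). The minimal polynomial is a similarity invariant, so A and B are not similar.

No.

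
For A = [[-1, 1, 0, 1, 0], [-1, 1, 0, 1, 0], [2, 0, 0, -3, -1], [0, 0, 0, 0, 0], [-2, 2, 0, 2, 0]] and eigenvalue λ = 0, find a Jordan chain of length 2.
v_1 = [[0, 1, -1, 0, 0]]^T, v_2 = [[1, 1, 0, 0, 2]]^T

We seek v_1 ∈ ker(A^2) \ ker(A), then set v_{i+1} = A v_i.

One such chain is v_1 = [[0, 1, -1, 0, 0]]^T, v_2 = [[1, 1, 0, 0, 2]]^T. Check: A v_2 = [[0, 0, 0, 0, 0]]^T = 0.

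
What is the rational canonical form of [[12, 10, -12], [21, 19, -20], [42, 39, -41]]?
The invariant factors of A (the non-unit diagonal entries of the Smith normal form of xI - A over ℚ[x]) are (x + 2)(x + 3)(x + 5), each dividing the next. The characteristic polynomial is their product, (x + 2)(x + 3)(x + 5).

The rational canonical form is the block-diagonal matrix of companion matrices C(f_i):
R = [[0, 0, -30], [1, 0, -31], [0, 1, -10]].

R = [[0, 0, -30], [1, 0, -31], [0, 1, -10]]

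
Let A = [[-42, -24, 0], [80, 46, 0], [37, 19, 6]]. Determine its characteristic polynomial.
χ_A(x) = (x - 6)^2(x + 2)

xI - A = [[x + 42, 24, 0], [-80, x - 46, 0], [-37, -19, x - 6]].

Expanding det(xI - A) along the first row:
det(xI - A) = + (x + 42)·det([[x - 46, 0], [-19, x - 6]]) - (24)·det([[-80, 0], [-37, x - 6]]) + (0)·det([[-80, x - 46], [-37, -19]]).

Evaluating gives χ_A(x) = x^3 - 10x^2 + 12x + 72 = (x - 6)^2(x + 2).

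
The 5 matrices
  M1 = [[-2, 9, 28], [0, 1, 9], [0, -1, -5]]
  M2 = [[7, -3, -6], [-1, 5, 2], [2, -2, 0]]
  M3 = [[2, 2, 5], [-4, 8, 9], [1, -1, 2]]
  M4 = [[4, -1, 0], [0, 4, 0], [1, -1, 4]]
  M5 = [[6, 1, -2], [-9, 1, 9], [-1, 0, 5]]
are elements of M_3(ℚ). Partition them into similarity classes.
Characteristic polynomials: χ_{M1} = (x + 2)^3, χ_{M2} = (x - 4)^3, χ_{M3} = (x - 4)^3, χ_{M4} = (x - 4)^3, χ_{M5} = (x - 4)^3.

{M1}: invariant factors (x + 2)^3.

{M2}: invariant factors x - 4, (x - 4)^2.

{M3, M4, M5}: invariant factors (x - 4)^3.

Matrices are similar if and only if their invariant-factor lists agree; the partition into similarity classes is {M1}, {M2}, {M3, M4, M5}.

3 classes: {M1}, {M2}, {M3, M4, M5}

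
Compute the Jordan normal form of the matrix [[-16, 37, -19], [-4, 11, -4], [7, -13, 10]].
J = [[-1, 0, 0], [0, 3, 1], [0, 0, 3]]

The characteristic polynomial is det(xI - A) = (x - 3)^2(x + 1), so the eigenvalues are -1 (algebraic multiplicity 1), 3 (algebraic multiplicity 2).

For λ = -1: algebraic multiplicity 1 gives one 1×1 block.

For λ = 3: rank(A - 3I) = 2, rank((A - 3I)^2) = 1. The eigenspace has dimension 3 - 2 = 1, so there is 1 Jordan block; the rank sequence gives block sizes [2].

Assembling the blocks gives the Jordan form J above.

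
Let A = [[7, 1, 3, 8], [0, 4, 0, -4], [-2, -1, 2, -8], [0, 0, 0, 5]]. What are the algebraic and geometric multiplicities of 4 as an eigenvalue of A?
algebraic multiplicity 2, geometric multiplicity 1

The characteristic polynomial is (x - 5)^2(x - 4)^2, so the factor x - 4 appears with exponent 2: the algebraic multiplicity is 2.

rank(A - 4I) = 3, so the eigenspace has dimension 4 - 3 = 1: the geometric multiplicity is 1.

Since 1 < 2, A is not diagonalizable.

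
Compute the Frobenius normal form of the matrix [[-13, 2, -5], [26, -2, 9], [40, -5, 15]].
R = [[0, 0, -5], [1, 0, 6], [0, 1, 0]]

The invariant factors of A (the non-unit diagonal entries of the Smith normal form of xI - A over ℚ[x]) are (x - 1)(x^2 + x - 5), each dividing the next. The characteristic polynomial is their product, (x - 1)(x^2 + x - 5).

The rational canonical form is the block-diagonal matrix of companion matrices C(f_i):
R = [[0, 0, -5], [1, 0, 6], [0, 1, 0]].

Note the characteristic polynomial does not split into linear factors over ℚ, so A has no Jordan form over ℚ; the rational canonical form exists over any field.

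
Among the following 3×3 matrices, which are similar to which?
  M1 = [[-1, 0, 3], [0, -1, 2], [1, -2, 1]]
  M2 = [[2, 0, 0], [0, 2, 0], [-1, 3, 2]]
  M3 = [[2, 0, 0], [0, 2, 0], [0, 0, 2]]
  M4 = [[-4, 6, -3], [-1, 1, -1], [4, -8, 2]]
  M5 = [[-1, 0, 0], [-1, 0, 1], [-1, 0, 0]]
3 classes: {M1, M4, M5}, {M2}, {M3}

Characteristic polynomials: χ_{M1} = x^2(x + 1), χ_{M2} = (x - 2)^3, χ_{M3} = (x - 2)^3, χ_{M4} = x^2(x + 1), χ_{M5} = x^2(x + 1).

{M1, M4, M5}: invariant factors x^2(x + 1).

{M2}: invariant factors x - 2, (x - 2)^2.

{M3}: invariant factors x - 2, x - 2, x - 2.

Matrices are similar if and only if their invariant-factor lists agree; the partition into similarity classes is {M1, M4, M5}, {M2}, {M3}.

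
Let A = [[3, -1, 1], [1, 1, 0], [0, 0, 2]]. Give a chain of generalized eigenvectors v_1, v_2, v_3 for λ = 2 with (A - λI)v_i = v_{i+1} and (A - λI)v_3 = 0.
We seek v_1 ∈ ker((A - 2I)^3) \ ker((A - 2I)^2), then set v_{i+1} = (A - 2I) v_i.

One such chain is v_1 = [[-2, -2, 1]]^T, v_2 = [[1, 0, 0]]^T, v_3 = [[1, 1, 0]]^T. Check: (A - 2I) v_3 = [[0, 0, 0]]^T = 0.

v_1 = [[-2, -2, 1]]^T, v_2 = [[1, 0, 0]]^T, v_3 = [[1, 1, 0]]^T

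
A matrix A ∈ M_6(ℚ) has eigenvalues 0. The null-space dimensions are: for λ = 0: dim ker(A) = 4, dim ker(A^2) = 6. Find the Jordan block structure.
Jordan blocks: (0, 2), (0, 2), (0, 1), (0, 1)

λ = 0: successive nullity increments [4, 2] count blocks of size ≥ k; block sizes are [2, 2, 1, 1].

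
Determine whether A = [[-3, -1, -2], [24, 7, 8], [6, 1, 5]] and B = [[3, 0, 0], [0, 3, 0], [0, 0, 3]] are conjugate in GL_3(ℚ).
Both have characteristic polynomial (x - 3)^3, but the minimal polynomial of A is (x - 3)^2 while the minimal polynomial of B is x - 3. The minimal polynomial is a similarity invariant, so A and B are not similar.

No.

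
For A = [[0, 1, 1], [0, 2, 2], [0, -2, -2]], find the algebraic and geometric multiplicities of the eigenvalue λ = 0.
The characteristic polynomial is x^3, so the factor x appears with exponent 3: the algebraic multiplicity is 3.

rank(A) = 1, so the eigenspace has dimension 3 - 1 = 2: the geometric multiplicity is 2.

Since 2 < 3, A is not diagonalizable.

algebraic multiplicity 3, geometric multiplicity 2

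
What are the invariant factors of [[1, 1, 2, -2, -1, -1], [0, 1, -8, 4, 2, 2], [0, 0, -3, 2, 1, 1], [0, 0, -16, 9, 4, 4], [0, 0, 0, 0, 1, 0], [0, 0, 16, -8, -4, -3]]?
x - 1, x - 1, (x - 1)^2, (x - 1)^2

The Jordan structure of A has elementary divisors (x - 1)^2, (x - 1)^2, (x - 1), (x - 1). Arranging the block sizes at each eigenvalue in decreasing order and taking row products gives the invariant factors.

Invariant factors (smallest first, each dividing the next): x - 1, x - 1, (x - 1)^2, (x - 1)^2.

Check: the last factor (x - 1)^2 is the minimal polynomial, and the product (x - 1)^6 is the characteristic polynomial.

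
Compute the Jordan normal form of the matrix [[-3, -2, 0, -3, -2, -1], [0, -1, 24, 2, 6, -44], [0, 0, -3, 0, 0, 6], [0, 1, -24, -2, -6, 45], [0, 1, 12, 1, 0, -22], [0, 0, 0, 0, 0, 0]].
J = [[-3, 1, 0, 0, 0, 0], [0, -3, 0, 0, 0, 0], [0, 0, -3, 0, 0, 0], [0, 0, 0, 0, 1, 0], [0, 0, 0, 0, 0, 1], [0, 0, 0, 0, 0, 0]]

The characteristic polynomial is det(xI - A) = x^3(x + 3)^3, so the eigenvalues are -3 (algebraic multiplicity 3), 0 (algebraic multiplicity 3).

For λ = -3: rank(A + 3I) = 4, rank((A + 3I)^2) = 3. The eigenspace has dimension 6 - 4 = 2, so there are 2 Jordan blocks; the rank sequence gives block sizes [2, 1].

For λ = 0: rank(A) = 5, rank(A^2) = 4, rank(A^3) = 3. The eigenspace has dimension 6 - 5 = 1, so there is 1 Jordan block; the rank sequence gives block sizes [3].

Assembling the blocks gives the Jordan form J above.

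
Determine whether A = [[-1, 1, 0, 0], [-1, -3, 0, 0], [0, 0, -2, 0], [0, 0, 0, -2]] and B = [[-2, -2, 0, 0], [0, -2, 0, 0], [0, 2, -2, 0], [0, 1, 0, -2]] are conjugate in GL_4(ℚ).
Yes.

Two matrices over a field are similar if and only if they have the same invariant factors.

Both A and B have characteristic polynomial (x + 2)^4 and minimal polynomial (x + 2)^2. Computing further, both have invariant factors x + 2, x + 2, (x + 2)^2. Hence A and B are similar.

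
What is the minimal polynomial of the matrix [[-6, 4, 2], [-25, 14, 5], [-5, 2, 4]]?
m_A(x) = (x - 4)^3

The characteristic polynomial factors as (x - 4)^3. The minimal polynomial is ∏(x - λ)^{k_λ} where k_λ is the size of the largest Jordan block at λ.

For λ = 4: rank(A - 4I) = 2, and the largest Jordan block has size 3 (the smallest k with rank((A - 4I)^k) = rank((A - 4I)^(k+1))).

So m_A(x) = (x - 4)^3.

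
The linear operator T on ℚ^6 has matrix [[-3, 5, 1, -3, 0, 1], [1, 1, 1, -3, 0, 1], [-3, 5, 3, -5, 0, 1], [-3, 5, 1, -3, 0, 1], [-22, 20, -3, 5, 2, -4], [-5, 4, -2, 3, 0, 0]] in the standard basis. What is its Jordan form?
J = [[-4, 0, 0, 0, 0, 0], [0, 0, 1, 0, 0, 0], [0, 0, 0, 1, 0, 0], [0, 0, 0, 0, 0, 0], [0, 0, 0, 0, 2, 1], [0, 0, 0, 0, 0, 2]]

The characteristic polynomial is det(xI - A) = x^3(x - 2)^2(x + 4), so the eigenvalues are -4 (algebraic multiplicity 1), 0 (algebraic multiplicity 3), 2 (algebraic multiplicity 2).

For λ = -4: algebraic multiplicity 1 gives one 1×1 block.

For λ = 0: rank(A) = 5, rank(A^2) = 4, rank(A^3) = 3. The eigenspace has dimension 6 - 5 = 1, so there is 1 Jordan block; the rank sequence gives block sizes [3].

For λ = 2: rank(A - 2I) = 5, rank((A - 2I)^2) = 4. The eigenspace has dimension 6 - 5 = 1, so there is 1 Jordan block; the rank sequence gives block sizes [2].

Assembling the blocks gives the Jordan form J above.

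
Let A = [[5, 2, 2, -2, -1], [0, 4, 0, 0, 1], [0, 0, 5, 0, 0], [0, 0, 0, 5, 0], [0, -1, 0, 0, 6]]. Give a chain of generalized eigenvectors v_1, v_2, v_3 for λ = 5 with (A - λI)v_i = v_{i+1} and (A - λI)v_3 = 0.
We seek v_1 ∈ ker((A - 5I)^3) \ ker((A - 5I)^2), then set v_{i+1} = (A - 5I) v_i.

One such chain is v_1 = [[2, -1, 1, 0, 0]]^T, v_2 = [[0, 1, 0, 0, 1]]^T, v_3 = [[1, 0, 0, 0, 0]]^T. Check: (A - 5I) v_3 = [[0, 0, 0, 0, 0]]^T = 0.

v_1 = [[2, -1, 1, 0, 0]]^T, v_2 = [[0, 1, 0, 0, 1]]^T, v_3 = [[1, 0, 0, 0, 0]]^T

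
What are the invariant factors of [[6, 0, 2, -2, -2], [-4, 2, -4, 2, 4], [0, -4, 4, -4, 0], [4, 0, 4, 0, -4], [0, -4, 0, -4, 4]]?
x - 4, (x - 4)(x - 2), (x - 4)(x - 2)

The Jordan structure of A has elementary divisors (x - 2), (x - 2), (x - 4), (x - 4), (x - 4). Arranging the block sizes at each eigenvalue in decreasing order and taking row products gives the invariant factors.

Invariant factors (smallest first, each dividing the next): x - 4, (x - 4)(x - 2), (x - 4)(x - 2).

Check: the last factor (x - 4)(x - 2) is the minimal polynomial, and the product (x - 4)^3(x - 2)^2 is the characteristic polynomial.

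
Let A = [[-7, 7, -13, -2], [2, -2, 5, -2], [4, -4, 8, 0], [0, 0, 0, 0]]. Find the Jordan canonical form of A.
J = [[-1, 0, 0, 0], [0, 0, 1, 0], [0, 0, 0, 0], [0, 0, 0, 0]]

The characteristic polynomial is det(xI - A) = x^3(x + 1), so the eigenvalues are -1 (algebraic multiplicity 1), 0 (algebraic multiplicity 3).

For λ = -1: algebraic multiplicity 1 gives one 1×1 block.

For λ = 0: rank(A) = 2, rank(A^2) = 1. The eigenspace has dimension 4 - 2 = 2, so there are 2 Jordan blocks; the rank sequence gives block sizes [2, 1].

Assembling the blocks gives the Jordan form J above.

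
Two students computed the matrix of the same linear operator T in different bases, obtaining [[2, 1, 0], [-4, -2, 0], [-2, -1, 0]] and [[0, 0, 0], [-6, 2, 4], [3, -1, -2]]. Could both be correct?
Two matrices over a field are similar if and only if they have the same invariant factors.

Both A and B have characteristic polynomial x^3 and minimal polynomial x^2. Computing further, both have invariant factors x, x^2. Hence A and B are similar.

Yes.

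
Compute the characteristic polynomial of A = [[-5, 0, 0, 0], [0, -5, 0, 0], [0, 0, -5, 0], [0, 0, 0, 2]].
xI - A = [[x + 5, 0, 0, 0], [0, x + 5, 0, 0], [0, 0, x + 5, 0], [0, 0, 0, x - 2]].

Expanding det(xI - A) along the first row:
det(xI - A) = + (x + 5)·det([[x + 5, 0, 0], [0, x + 5, 0], [0, 0, x - 2]]) - (0)·det([[0, 0, 0], [0, x + 5, 0], [0, 0, x - 2]]) + (0)·det([[0, x + 5, 0], [0, 0, 0], [0, 0, x - 2]]) - (0)·det([[0, x + 5, 0], [0, 0, x + 5], [0, 0, 0]]).

Evaluating gives χ_A(x) = x^4 + 13x^3 + 45x^2 - 25x - 250 = (x - 2)(x + 5)^3.

χ_A(x) = (x - 2)(x + 5)^3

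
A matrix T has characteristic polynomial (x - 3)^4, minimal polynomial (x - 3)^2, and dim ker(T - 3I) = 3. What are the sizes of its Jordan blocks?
λ = 3: algebraic multiplicity 4 (exponent in χ_T), largest block size 2 (exponent in m_T), 3 blocks (geometric multiplicity). These force block sizes [2, 1, 1].

Jordan blocks: (3, 2), (3, 1), (3, 1)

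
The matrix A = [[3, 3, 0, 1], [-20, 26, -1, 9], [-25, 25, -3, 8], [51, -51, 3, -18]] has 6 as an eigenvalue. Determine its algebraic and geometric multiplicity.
algebraic multiplicity 2, geometric multiplicity 1

The characteristic polynomial is (x - 6)^2(x + 2)^2, so the factor x - 6 appears with exponent 2: the algebraic multiplicity is 2.

rank(A - 6I) = 3, so the eigenspace has dimension 4 - 3 = 1: the geometric multiplicity is 1.

Since 1 < 2, A is not diagonalizable.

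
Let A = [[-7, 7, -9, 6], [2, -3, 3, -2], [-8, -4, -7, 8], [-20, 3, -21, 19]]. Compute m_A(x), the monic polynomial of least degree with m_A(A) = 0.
m_A(x) = (x - 5)(x + 1)^3

The characteristic polynomial factors as (x - 5)(x + 1)^3. The minimal polynomial is ∏(x - λ)^{k_λ} where k_λ is the size of the largest Jordan block at λ.

For λ = -1: rank(A + I) = 3, and the largest Jordan block has size 3 (the smallest k with rank((A + I)^k) = rank((A + I)^(k+1))).
For λ = 5: rank(A - 5I) = 3, and the largest Jordan block has size 1 (the smallest k with rank((A - 5I)^k) = rank((A - 5I)^(k+1))).

So m_A(x) = (x - 5)(x + 1)^3.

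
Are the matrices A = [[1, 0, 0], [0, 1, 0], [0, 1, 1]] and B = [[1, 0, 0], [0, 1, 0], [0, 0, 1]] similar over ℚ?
No.

Both have characteristic polynomial (x - 1)^3, but the minimal polynomial of A is (x - 1)^2 while the minimal polynomial of B is x - 1. The minimal polynomial is a similarity invariant, so A and B are not similar.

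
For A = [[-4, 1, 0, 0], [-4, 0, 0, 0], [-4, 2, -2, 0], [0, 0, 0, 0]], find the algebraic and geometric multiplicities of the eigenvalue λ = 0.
The characteristic polynomial is x(x + 2)^3, so the factor x appears with exponent 1: the algebraic multiplicity is 1.

rank(A) = 3, so the eigenspace has dimension 4 - 3 = 1: the geometric multiplicity is 1.

algebraic multiplicity 1, geometric multiplicity 1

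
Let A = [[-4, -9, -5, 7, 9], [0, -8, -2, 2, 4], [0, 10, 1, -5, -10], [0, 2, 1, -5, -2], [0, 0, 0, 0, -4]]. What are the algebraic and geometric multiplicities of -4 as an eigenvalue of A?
The characteristic polynomial is (x + 4)^5, so the factor x + 4 appears with exponent 5: the algebraic multiplicity is 5.

rank(A + 4I) = 2, so the eigenspace has dimension 5 - 2 = 3: the geometric multiplicity is 3.

Since 3 < 5, A is not diagonalizable.

algebraic multiplicity 5, geometric multiplicity 3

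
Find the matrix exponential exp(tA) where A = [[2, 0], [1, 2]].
e^{tA} = [[e^{2*t}, 0], [t*e^{2*t}, e^{2*t}]]

A has Jordan form J = [[2, 1], [0, 2]] with A = PJP^{-1}, so e^{tA} = P e^{tJ} P^{-1}.

For a Jordan block J_k(λ), e^{tJ_k(λ)} = e^{λt} · (I + tN + t^2 N^2/2! + ... + t^{k-1} N^{k-1}/(k-1)!) where N is the nilpotent superdiagonal part.

Assembling the blocks and conjugating back gives the entries of e^{tA} as shown above.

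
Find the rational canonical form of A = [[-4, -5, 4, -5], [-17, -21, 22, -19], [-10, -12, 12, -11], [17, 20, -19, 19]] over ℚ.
R = [[0, 0, 0, -3], [1, 0, 0, 10], [0, 1, 0, -12], [0, 0, 1, 6]]

The invariant factors of A (the non-unit diagonal entries of the Smith normal form of xI - A over ℚ[x]) are (x - 3)(x - 1)^3, each dividing the next. The characteristic polynomial is their product, (x - 3)(x - 1)^3.

The rational canonical form is the block-diagonal matrix of companion matrices C(f_i):
R = [[0, 0, 0, -3], [1, 0, 0, 10], [0, 1, 0, -12], [0, 0, 1, 6]].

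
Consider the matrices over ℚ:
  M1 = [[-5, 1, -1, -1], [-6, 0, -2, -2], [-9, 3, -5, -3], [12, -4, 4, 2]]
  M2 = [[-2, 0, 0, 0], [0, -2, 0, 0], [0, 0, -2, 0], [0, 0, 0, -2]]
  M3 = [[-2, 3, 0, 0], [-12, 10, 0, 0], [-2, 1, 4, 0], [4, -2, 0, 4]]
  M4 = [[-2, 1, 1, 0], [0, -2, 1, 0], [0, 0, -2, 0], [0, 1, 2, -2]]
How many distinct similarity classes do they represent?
4 classes: {M1}, {M2}, {M3}, {M4}

Characteristic polynomials: χ_{M1} = (x + 2)^4, χ_{M2} = (x + 2)^4, χ_{M3} = (x - 4)^4, χ_{M4} = (x + 2)^4.

{M1}: invariant factors x + 2, x + 2, (x + 2)^2.

{M2}: invariant factors x + 2, x + 2, x + 2, x + 2.

{M3}: invariant factors x - 4, x - 4, (x - 4)^2.

{M4}: invariant factors x + 2, (x + 2)^3.

Matrices are similar if and only if their invariant-factor lists agree; the partition into similarity classes is {M1}, {M2}, {M3}, {M4}.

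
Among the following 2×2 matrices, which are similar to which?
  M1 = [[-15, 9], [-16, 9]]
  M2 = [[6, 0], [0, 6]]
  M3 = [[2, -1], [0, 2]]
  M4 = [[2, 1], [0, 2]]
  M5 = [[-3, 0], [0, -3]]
4 classes: {M1}, {M2}, {M3, M4}, {M5}

Characteristic polynomials: χ_{M1} = (x + 3)^2, χ_{M2} = (x - 6)^2, χ_{M3} = (x - 2)^2, χ_{M4} = (x - 2)^2, χ_{M5} = (x + 3)^2.

{M1}: invariant factors (x + 3)^2.

{M2}: invariant factors x - 6, x - 6.

{M3, M4}: invariant factors (x - 2)^2.

{M5}: invariant factors x + 3, x + 3.

Matrices are similar if and only if their invariant-factor lists agree; the partition into similarity classes is {M1}, {M2}, {M3, M4}, {M5}.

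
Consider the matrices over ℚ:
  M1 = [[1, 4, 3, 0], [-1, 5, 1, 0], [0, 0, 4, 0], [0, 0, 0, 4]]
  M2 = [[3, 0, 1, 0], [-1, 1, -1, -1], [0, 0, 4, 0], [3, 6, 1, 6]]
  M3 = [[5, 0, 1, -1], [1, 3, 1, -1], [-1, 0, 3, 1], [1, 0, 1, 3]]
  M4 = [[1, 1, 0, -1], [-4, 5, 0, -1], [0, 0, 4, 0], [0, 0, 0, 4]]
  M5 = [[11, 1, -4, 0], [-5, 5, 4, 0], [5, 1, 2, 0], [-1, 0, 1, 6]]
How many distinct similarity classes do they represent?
3 classes: {M1, M3, M4}, {M2}, {M5}

Characteristic polynomials: χ_{M1} = (x - 4)^2(x - 3)^2, χ_{M2} = (x - 4)^2(x - 3)^2, χ_{M3} = (x - 4)^2(x - 3)^2, χ_{M4} = (x - 4)^2(x - 3)^2, χ_{M5} = (x - 6)^4.

{M1, M3, M4}: invariant factors x - 4, (x - 4)(x - 3)^2.

{M2}: invariant factors (x - 4)(x - 3), (x - 4)(x - 3).

{M5}: invariant factors (x - 6)^2, (x - 6)^2.

Matrices are similar if and only if their invariant-factor lists agree; the partition into similarity classes is {M1, M3, M4}, {M2}, {M5}.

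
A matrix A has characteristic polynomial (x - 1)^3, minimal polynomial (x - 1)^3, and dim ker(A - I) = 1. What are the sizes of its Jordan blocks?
Jordan blocks: (1, 3)

λ = 1: algebraic multiplicity 3 (exponent in χ_A), largest block size 3 (exponent in m_A), 1 block (geometric multiplicity). This forces block sizes [3].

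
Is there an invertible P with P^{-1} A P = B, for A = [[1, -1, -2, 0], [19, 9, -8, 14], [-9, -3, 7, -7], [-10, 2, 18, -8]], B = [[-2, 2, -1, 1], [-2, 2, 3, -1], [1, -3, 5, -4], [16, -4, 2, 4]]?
Yes.

Two matrices over a field are similar if and only if they have the same invariant factors.

Both A and B have characteristic polynomial (x - 6)(x - 2)^2(x + 1) and minimal polynomial (x - 6)(x - 2)^2(x + 1). Computing further, both have invariant factors (x - 6)(x - 2)^2(x + 1). Hence A and B are similar.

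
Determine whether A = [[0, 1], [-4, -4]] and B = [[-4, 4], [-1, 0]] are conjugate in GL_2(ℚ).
Two matrices over a field are similar if and only if they have the same invariant factors.

Both A and B have characteristic polynomial (x + 2)^2 and minimal polynomial (x + 2)^2. Computing further, both have invariant factors (x + 2)^2. Hence A and B are similar.

Yes.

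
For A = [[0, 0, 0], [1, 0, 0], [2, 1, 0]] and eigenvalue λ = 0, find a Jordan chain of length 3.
v_1 = [[1, -2, 1]]^T, v_2 = [[0, 1, 0]]^T, v_3 = [[0, 0, 1]]^T

We seek v_1 ∈ ker(A^3) \ ker(A^2), then set v_{i+1} = A v_i.

One such chain is v_1 = [[1, -2, 1]]^T, v_2 = [[0, 1, 0]]^T, v_3 = [[0, 0, 1]]^T. Check: A v_3 = [[0, 0, 0]]^T = 0.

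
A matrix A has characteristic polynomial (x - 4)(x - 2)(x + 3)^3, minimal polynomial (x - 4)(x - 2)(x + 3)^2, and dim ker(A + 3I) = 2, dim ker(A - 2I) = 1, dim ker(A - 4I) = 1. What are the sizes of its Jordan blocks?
λ = -3: algebraic multiplicity 3 (exponent in χ_A), largest block size 2 (exponent in m_A), 2 blocks (geometric multiplicity). These force block sizes [2, 1].
λ = 2: algebraic multiplicity 1 (exponent in χ_A), largest block size 1 (exponent in m_A), 1 block (geometric multiplicity). This forces block sizes [1].
λ = 4: algebraic multiplicity 1 (exponent in χ_A), largest block size 1 (exponent in m_A), 1 block (geometric multiplicity). This forces block sizes [1].

Jordan blocks: (-3, 2), (-3, 1), (2, 1), (4, 1)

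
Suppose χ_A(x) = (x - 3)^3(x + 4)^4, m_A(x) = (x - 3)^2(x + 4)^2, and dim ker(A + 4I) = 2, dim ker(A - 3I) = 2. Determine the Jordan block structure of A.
λ = -4: algebraic multiplicity 4 (exponent in χ_A), largest block size 2 (exponent in m_A), 2 blocks (geometric multiplicity). These force block sizes [2, 2].
λ = 3: algebraic multiplicity 3 (exponent in χ_A), largest block size 2 (exponent in m_A), 2 blocks (geometric multiplicity). These force block sizes [2, 1].

Jordan blocks: (-4, 2), (-4, 2), (3, 2), (3, 1)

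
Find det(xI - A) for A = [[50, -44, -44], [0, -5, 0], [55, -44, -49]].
χ_A(x) = (x - 6)(x + 5)^2

xI - A = [[x - 50, 44, 44], [0, x + 5, 0], [-55, 44, x + 49]].

Expanding det(xI - A) along the first row:
det(xI - A) = + (x - 50)·det([[x + 5, 0], [44, x + 49]]) - (44)·det([[0, 0], [-55, x + 49]]) + (44)·det([[0, x + 5], [-55, 44]]).

Evaluating gives χ_A(x) = x^3 + 4x^2 - 35x - 150 = (x - 6)(x + 5)^2.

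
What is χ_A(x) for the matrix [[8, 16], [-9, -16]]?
χ_A(x) = (x + 4)^2

xI - A = [[x - 8, -16], [9, x + 16]].

Expanding det(xI - A) along the first row:
det(xI - A) = + (x - 8)·det([[x + 16]]) - (-16)·det([[9]]).

Evaluating gives χ_A(x) = x^2 + 8x + 16 = (x + 4)^2.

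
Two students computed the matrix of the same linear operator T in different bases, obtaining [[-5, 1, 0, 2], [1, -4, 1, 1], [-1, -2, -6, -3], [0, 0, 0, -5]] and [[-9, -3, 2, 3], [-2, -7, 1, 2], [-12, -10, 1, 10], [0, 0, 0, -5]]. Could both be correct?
Yes.

Two matrices over a field are similar if and only if they have the same invariant factors.

Both A and B have characteristic polynomial (x + 5)^4 and minimal polynomial (x + 5)^3. Computing further, both have invariant factors x + 5, (x + 5)^3. Hence A and B are similar.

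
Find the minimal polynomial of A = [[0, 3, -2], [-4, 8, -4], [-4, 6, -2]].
m_A(x) = (x - 2)^2

The characteristic polynomial factors as (x - 2)^3. The minimal polynomial is ∏(x - λ)^{k_λ} where k_λ is the size of the largest Jordan block at λ.

For λ = 2: rank(A - 2I) = 1, and the largest Jordan block has size 2 (the smallest k with rank((A - 2I)^k) = rank((A - 2I)^(k+1))).

So m_A(x) = (x - 2)^2.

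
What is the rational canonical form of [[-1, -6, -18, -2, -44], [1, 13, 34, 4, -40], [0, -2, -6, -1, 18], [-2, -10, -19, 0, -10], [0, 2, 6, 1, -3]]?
The invariant factors of A (the non-unit diagonal entries of the Smith normal form of xI - A over ℚ[x]) are x^2 - 4x - 3, (x + 5)(x^2 - 4x - 3), each dividing the next. The characteristic polynomial is their product, (x + 5)(x^2 - 4x - 3)^2.

The rational canonical form is the block-diagonal matrix of companion matrices C(f_i):
R = [[0, 3, 0, 0, 0], [1, 4, 0, 0, 0], [0, 0, 0, 0, 15], [0, 0, 1, 0, 23], [0, 0, 0, 1, -1]].

Note the characteristic polynomial does not split into linear factors over ℚ, so A has no Jordan form over ℚ; the rational canonical form exists over any field.

R = [[0, 3, 0, 0, 0], [1, 4, 0, 0, 0], [0, 0, 0, 0, 15], [0, 0, 1, 0, 23], [0, 0, 0, 1, -1]]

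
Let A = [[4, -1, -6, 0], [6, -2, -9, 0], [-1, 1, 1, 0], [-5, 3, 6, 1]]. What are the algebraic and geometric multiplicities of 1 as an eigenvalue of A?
algebraic multiplicity 4, geometric multiplicity 2

The characteristic polynomial is (x - 1)^4, so the factor x - 1 appears with exponent 4: the algebraic multiplicity is 4.

rank(A - I) = 2, so the eigenspace has dimension 4 - 2 = 2: the geometric multiplicity is 2.

Since 2 < 4, A is not diagonalizable.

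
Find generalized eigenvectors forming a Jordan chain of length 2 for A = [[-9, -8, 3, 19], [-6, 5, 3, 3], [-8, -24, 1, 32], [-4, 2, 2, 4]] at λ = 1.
We seek v_1 ∈ ker((A - I)^2) \ ker(A - I), then set v_{i+1} = (A - I) v_i.

One such chain is v_1 = [[1, 0, 3, 0]]^T, v_2 = [[-1, 3, -8, 2]]^T. Check: (A - I) v_2 = [[0, 0, 0, 0]]^T = 0.

v_1 = [[1, 0, 3, 0]]^T, v_2 = [[-1, 3, -8, 2]]^T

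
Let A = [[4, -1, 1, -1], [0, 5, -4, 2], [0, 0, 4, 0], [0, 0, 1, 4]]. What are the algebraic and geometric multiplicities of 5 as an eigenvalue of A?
The characteristic polynomial is (x - 5)(x - 4)^3, so the factor x - 5 appears with exponent 1: the algebraic multiplicity is 1.

rank(A - 5I) = 3, so the eigenspace has dimension 4 - 3 = 1: the geometric multiplicity is 1.

algebraic multiplicity 1, geometric multiplicity 1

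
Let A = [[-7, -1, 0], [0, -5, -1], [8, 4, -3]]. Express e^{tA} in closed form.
A has Jordan form J = [[-5, 1, 0], [0, -5, 1], [0, 0, -5]] with A = PJP^{-1}, so e^{tA} = P e^{tJ} P^{-1}.

For a Jordan block J_k(λ), e^{tJ_k(λ)} = e^{λt} · (I + tN + t^2 N^2/2! + ... + t^{k-1} N^{k-1}/(k-1)!) where N is the nilpotent superdiagonal part.

Assembling the blocks and conjugating back gives the entries of e^{tA} as shown above.

e^{tA} = [[(2*t^2 - 2*t + 1)*e^{-5*t}, t*(t - 1)*e^{-5*t}, t^2*e^{-5*t}/2], [-4*t^2*e^{-5*t}, (1 - 2*t^2)*e^{-5*t}, t*(-t - 1)*e^{-5*t}], [8*t*e^{-5*t}, 4*t*e^{-5*t}, (2*t + 1)*e^{-5*t}]]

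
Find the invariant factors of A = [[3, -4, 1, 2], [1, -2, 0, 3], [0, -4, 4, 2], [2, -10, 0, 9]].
x - 3, (x - 4)^2(x - 3)

The Jordan structure of A has elementary divisors (x - 3), (x - 3), (x - 4)^2. Arranging the block sizes at each eigenvalue in decreasing order and taking row products gives the invariant factors.

Invariant factors (smallest first, each dividing the next): x - 3, (x - 4)^2(x - 3).

Check: the last factor (x - 4)^2(x - 3) is the minimal polynomial, and the product (x - 4)^2(x - 3)^2 is the characteristic polynomial.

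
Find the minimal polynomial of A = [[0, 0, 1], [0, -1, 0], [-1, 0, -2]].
The characteristic polynomial factors as (x + 1)^3. The minimal polynomial is ∏(x - λ)^{k_λ} where k_λ is the size of the largest Jordan block at λ.

For λ = -1: rank(A + I) = 1, and the largest Jordan block has size 2 (the smallest k with rank((A + I)^k) = rank((A + I)^(k+1))).

So m_A(x) = (x + 1)^2.

m_A(x) = (x + 1)^2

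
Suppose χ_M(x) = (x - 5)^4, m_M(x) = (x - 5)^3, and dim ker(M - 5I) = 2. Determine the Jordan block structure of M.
λ = 5: algebraic multiplicity 4 (exponent in χ_M), largest block size 3 (exponent in m_M), 2 blocks (geometric multiplicity). These force block sizes [3, 1].

Jordan blocks: (5, 3), (5, 1)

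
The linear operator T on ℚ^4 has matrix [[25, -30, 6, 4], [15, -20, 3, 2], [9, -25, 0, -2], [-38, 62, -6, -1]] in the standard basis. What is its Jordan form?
J = [[-5, 0, 0, 0], [0, 3, 1, 0], [0, 0, 3, 0], [0, 0, 0, 3]]

The characteristic polynomial is det(xI - A) = (x - 3)^3(x + 5), so the eigenvalues are -5 (algebraic multiplicity 1), 3 (algebraic multiplicity 3).

For λ = -5: algebraic multiplicity 1 gives one 1×1 block.

For λ = 3: rank(A - 3I) = 2, rank((A - 3I)^2) = 1. The eigenspace has dimension 4 - 2 = 2, so there are 2 Jordan blocks; the rank sequence gives block sizes [2, 1].

Assembling the blocks gives the Jordan form J above.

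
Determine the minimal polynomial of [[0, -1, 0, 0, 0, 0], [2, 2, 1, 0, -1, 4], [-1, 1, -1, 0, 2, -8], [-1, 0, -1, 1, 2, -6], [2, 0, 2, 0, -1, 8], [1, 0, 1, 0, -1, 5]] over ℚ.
m_A(x) = (x - 1)^3

The characteristic polynomial factors as (x - 1)^6. The minimal polynomial is ∏(x - λ)^{k_λ} where k_λ is the size of the largest Jordan block at λ.

For λ = 1: rank(A - I) = 3, and the largest Jordan block has size 3 (the smallest k with rank((A - I)^k) = rank((A - I)^(k+1))).

So m_A(x) = (x - 1)^3.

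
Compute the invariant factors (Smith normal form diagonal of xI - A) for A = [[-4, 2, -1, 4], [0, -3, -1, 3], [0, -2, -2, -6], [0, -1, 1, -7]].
(x + 4)^2, (x + 4)^2

The Jordan structure of A has elementary divisors (x + 4)^2, (x + 4)^2. Arranging the block sizes at each eigenvalue in decreasing order and taking row products gives the invariant factors.

Invariant factors (smallest first, each dividing the next): (x + 4)^2, (x + 4)^2.

Check: the last factor (x + 4)^2 is the minimal polynomial, and the product (x + 4)^4 is the characteristic polynomial.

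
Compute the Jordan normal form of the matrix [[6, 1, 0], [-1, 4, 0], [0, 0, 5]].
The characteristic polynomial is det(xI - A) = (x - 5)^3, so the eigenvalues are 5 (algebraic multiplicity 3).

For λ = 5: rank(A - 5I) = 1, rank((A - 5I)^2) = 0. The eigenspace has dimension 3 - 1 = 2, so there are 2 Jordan blocks; the rank sequence gives block sizes [2, 1].

Assembling the blocks gives the Jordan form J above.

J = [[5, 1, 0], [0, 5, 0], [0, 0, 5]]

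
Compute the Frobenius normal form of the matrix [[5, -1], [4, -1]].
R = [[0, 1], [1, 4]]

The invariant factors of A (the non-unit diagonal entries of the Smith normal form of xI - A over ℚ[x]) are x^2 - 4x - 1, each dividing the next. The characteristic polynomial is their product, x^2 - 4x - 1.

The rational canonical form is the block-diagonal matrix of companion matrices C(f_i):
R = [[0, 1], [1, 4]].

Note the characteristic polynomial does not split into linear factors over ℚ, so A has no Jordan form over ℚ; the rational canonical form exists over any field.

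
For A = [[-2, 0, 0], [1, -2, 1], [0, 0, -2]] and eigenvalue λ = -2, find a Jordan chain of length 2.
v_1 = [[1, 0, 0]]^T, v_2 = [[0, 1, 0]]^T

We seek v_1 ∈ ker((A + 2I)^2) \ ker(A + 2I), then set v_{i+1} = (A + 2I) v_i.

One such chain is v_1 = [[1, 0, 0]]^T, v_2 = [[0, 1, 0]]^T. Check: (A + 2I) v_2 = [[0, 0, 0]]^T = 0.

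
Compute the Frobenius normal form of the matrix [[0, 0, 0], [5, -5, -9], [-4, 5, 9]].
R = [[0, 0, 0], [1, 0, 0], [0, 1, 4]]

The invariant factors of A (the non-unit diagonal entries of the Smith normal form of xI - A over ℚ[x]) are x^2(x - 4), each dividing the next. The characteristic polynomial is their product, x^2(x - 4).

The rational canonical form is the block-diagonal matrix of companion matrices C(f_i):
R = [[0, 0, 0], [1, 0, 0], [0, 1, 4]].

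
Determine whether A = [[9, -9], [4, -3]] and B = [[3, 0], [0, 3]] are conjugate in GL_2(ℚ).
No.

Both have characteristic polynomial (x - 3)^2, but the minimal polynomial of A is (x - 3)^2 while the minimal polynomial of B is x - 3. The minimal polynomial is a similarity invariant, so A and B are not similar.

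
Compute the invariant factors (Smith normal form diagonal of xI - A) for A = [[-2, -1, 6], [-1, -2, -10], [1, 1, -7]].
(x + 1)(x + 5)^2

The Jordan structure of A has elementary divisors (x + 5)^2, (x + 1). Arranging the block sizes at each eigenvalue in decreasing order and taking row products gives the invariant factors.

Invariant factors (smallest first, each dividing the next): (x + 1)(x + 5)^2.

Check: the last factor (x + 1)(x + 5)^2 is the minimal polynomial, and the product (x + 1)(x + 5)^2 is the characteristic polynomial.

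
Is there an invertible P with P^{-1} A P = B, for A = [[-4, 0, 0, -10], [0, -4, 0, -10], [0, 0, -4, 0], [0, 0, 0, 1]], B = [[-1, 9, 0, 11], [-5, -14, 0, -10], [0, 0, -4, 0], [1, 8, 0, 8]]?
No.

Both have characteristic polynomial (x - 1)(x + 4)^3, but the minimal polynomial of A is (x - 1)(x + 4) while the minimal polynomial of B is (x - 1)(x + 4)^2. The minimal polynomial is a similarity invariant, so A and B are not similar.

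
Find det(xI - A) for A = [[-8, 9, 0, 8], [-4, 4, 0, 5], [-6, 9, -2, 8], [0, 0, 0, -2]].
xI - A = [[x + 8, -9, 0, -8], [4, x - 4, 0, -5], [6, -9, x + 2, -8], [0, 0, 0, x + 2]].

Expanding det(xI - A) along the first row:
det(xI - A) = + (x + 8)·det([[x - 4, 0, -5], [-9, x + 2, -8], [0, 0, x + 2]]) - (-9)·det([[4, 0, -5], [6, x + 2, -8], [0, 0, x + 2]]) + (0)·det([[4, x - 4, -5], [6, -9, -8], [0, 0, x + 2]]) - (-8)·det([[4, x - 4, 0], [6, -9, x + 2], [0, 0, 0]]).

Evaluating gives χ_A(x) = x^4 + 8x^3 + 24x^2 + 32x + 16 = (x + 2)^4.

χ_A(x) = (x + 2)^4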